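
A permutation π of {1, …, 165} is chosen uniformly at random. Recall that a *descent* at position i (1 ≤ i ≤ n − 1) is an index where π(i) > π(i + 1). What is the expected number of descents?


Write X = Σ X_I over i = 1, …, 164, with X_I the indicator of one descent.
There are 164 indicators.
For each fixed i, the pair (π(i), π(i+1)) is a uniformly random ordered pair of distinct values from {1, …, 165}; by symmetry P[π(i) > π(i+1)] = 1/2.
By linearity: E[X] = 164 · (1/2) = (165 − 1) · (1/2) = 82 ≈ 82.0000.

E[X] = 82 = 82.0000.


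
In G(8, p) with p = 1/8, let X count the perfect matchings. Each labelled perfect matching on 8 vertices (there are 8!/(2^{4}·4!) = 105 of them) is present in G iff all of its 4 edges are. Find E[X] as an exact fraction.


K_8 has 8!/(2^{4}·4!) = 105 labelled perfect matchings.
For each such perfect matching H, let X_H = 1 if all 4 edges of H are present in G. Then P[X_H = 1] = p^{4} = (1/8)^{4} = 1/4096.
By linearity of expectation: E[X] = Σ_H E[X_H] = 105 · p^{4} = 105 · 1/4096 = 105/4096.
Numerically: E[X] ≈ 0.0256.

E[X] = 105 · (1/8)^{4} = 105/4096 ≈ 0.0256.


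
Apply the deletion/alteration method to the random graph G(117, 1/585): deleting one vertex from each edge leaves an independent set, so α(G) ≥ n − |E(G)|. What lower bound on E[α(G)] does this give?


E[|E(G)|] = C(117, 2)·p = 6786 · (1/585) = 58/5.
E[α(G)] ≥ n − E[|E(G)|] = 117 − 58/5 = 527/5.
Numerically: ≈ 105.40000.
(This is only a lower bound; the true E[α(G)] may be larger.)

E[α(G)] ≥ 527/5 ≈ 105.40000.


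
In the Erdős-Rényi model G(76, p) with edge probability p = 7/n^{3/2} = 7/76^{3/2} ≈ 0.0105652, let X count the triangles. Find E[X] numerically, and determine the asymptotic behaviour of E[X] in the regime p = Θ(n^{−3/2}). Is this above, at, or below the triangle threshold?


Number of potential triangles: C(76, 3) = 70300.
Each occurs with probability p³ ≈ (0.0105652)³ ≈ 1.17932351e-06.
By linearity: E[X] = C(76, 3)·p³ ≈ 70300 · 1.17932351e-06 ≈ 0.082906.
Since α = 3/2 > 1, p = c/n^{3/2} = o(1/n) is below the triangle threshold p ~ 1/n. Asymptotically E[X] ~ (c³/6)·n^{3(1−α)} = (7³/6)·n^{-1.5} → 0, so by Markov's inequality G has no triangles w.h.p.

E[X] ≈ 0.082906; in regime p = Θ(1/n^{3/2}) E[X] tends to 0 (below the triangle threshold p ~ 1/n).


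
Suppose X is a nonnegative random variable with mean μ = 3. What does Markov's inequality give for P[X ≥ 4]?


μ = E[X] = 3, a = 4.
Markov: P[X ≥ 4] ≤ μ/a = (3)/4 = 3/4.
Numerically: ≈ 0.75000.
(Since a = 4 > μ = 3.00000, the bound 3/4 is < 1 and informative.)

P[X ≥ 4] ≤ 3/4 ≈ 0.75000.


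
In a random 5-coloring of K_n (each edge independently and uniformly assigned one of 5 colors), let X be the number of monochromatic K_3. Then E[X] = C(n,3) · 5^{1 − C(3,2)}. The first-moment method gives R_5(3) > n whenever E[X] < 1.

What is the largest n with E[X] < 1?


We need C(n, 3) · 5^{1 − 3} < 1, i.e. C(n, 3) < 5^{3 − 1} = 25.
Check values of n near the boundary:
  n = 4: C(4, 3) = 4; 4 < 25? YES
  n = 5: C(5, 3) = 10; 10 < 25? YES
  n = 6: C(6, 3) = 20; 20 < 25? YES
  n = 7: C(7, 3) = 35; 35 < 25? NO
  n = 8: C(8, 3) = 56; 56 < 25? NO
  n = 9: C(9, 3) = 84; 84 < 25? NO
The largest n with C(n, 3) < 25 is n = 6 (where E[X] = 4/5 ≈ 0.800). Hence R_5(3) > 6, i.e. R_5(3) ≥ 7.

Largest n = 6; hence R_5(3) > 6.


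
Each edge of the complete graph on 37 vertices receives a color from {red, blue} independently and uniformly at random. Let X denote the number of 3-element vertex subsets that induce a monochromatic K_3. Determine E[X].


Let X = Σ_S X_S over the C(37, 3) = 7770 subsets S of size 3, where X_S = 1 if the K_3 on S is monochromatic.
For a fixed S, the K_3 on S has C(3, 2) = 3 edges. P[all 3 edges red] = (1/2)^3, and likewise for blue, so P[monochromatic] = 2·(1/2)^3 = 2^{1 − 3} = 1/4.
Summing: E[X] = C(37, 3) · 2^{1 − 3} = 7770 · 1/4 = 3885/2.
Numerically: E[X] ≈ 1942.5000.

E[X] = C(37,3)·2^(1−C(3,2)) = 3885/2 ≈ 1942.5000.


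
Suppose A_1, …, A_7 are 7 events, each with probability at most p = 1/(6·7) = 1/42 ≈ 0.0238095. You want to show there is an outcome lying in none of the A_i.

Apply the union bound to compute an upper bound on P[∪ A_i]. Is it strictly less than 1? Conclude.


Union bound: P[∪_{i=1}^{7} A_i] ≤ Σ_i P[A_i] ≤ 7·p = 7·(1/42) = 1/6.
Numerically: 1/6 ≈ 0.1666667.
Is 1/6 < 1? YES.
Since P[∪ A_i] ≤ 1/6 < 1, the complement has P[∩ A_i^c] ≥ 1 − 1/6 = 5/6 > 0, so some outcome avoids every A_i.

7·p = 1/6 ≈ 0.1666667; existence CERTIFIED by the union bound.


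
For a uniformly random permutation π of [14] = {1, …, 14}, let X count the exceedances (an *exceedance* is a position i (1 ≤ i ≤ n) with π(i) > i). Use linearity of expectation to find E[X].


Write X = Σ_{i=1}^{14} X_i, where X_i = 1_{π(i) > i}.
For each fixed i, π(i) is uniform over {1, …, 14} (marginal of a uniform permutation), so P[π(i) > i] = (n − i)/n. Summing: Σ_{i=1}^{14} (n − i)/n = (0 + 1 + … + 13)/14 = 14(14 − 1)/(2·14) = (14 − 1)/2.
Hence E[X] = Σ_{i=1}^{14} (14 − i)/14 = 13/2 ≈ 6.50000.

E[X] = 13/2 = 6.50000.


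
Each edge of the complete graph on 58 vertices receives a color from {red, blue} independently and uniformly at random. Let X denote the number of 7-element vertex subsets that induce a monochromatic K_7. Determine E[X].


Let X = Σ_S X_S over the C(58, 7) = 300674088 subsets S of size 7, where X_S = 1 if the K_7 on S is monochromatic.
For a fixed S, the K_7 on S has C(7, 2) = 21 edges. P[all 21 edges red] = (1/2)^21, and likewise for blue, so P[monochromatic] = 2·(1/2)^21 = 2^{1 − 21} = 1/1048576.
Summing: E[X] = C(58, 7) · 2^{1 − 21} = 300674088 · 1/1048576 = 37584261/131072.
Numerically: E[X] ≈ 286.74516.

E[X] = C(58,7)·2^(1−C(7,2)) = 37584261/131072 ≈ 286.74516.


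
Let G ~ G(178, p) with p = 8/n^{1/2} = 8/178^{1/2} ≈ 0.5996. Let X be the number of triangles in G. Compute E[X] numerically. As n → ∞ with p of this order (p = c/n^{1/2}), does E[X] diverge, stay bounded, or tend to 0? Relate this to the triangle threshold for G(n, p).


Number of potential triangles: C(178, 3) = 924176.
Each occurs with probability p³ ≈ (0.5996)³ ≈ 2.155956e-01.
By linearity: E[X] = C(178, 3)·p³ ≈ 924176 · 2.155956e-01 ≈ 199248.3087.
Since α = 1/2 < 1, p = c/n^{1/2} ≫ 1/n is above the triangle threshold p ~ 1/n. Asymptotically E[X] ~ (c³/6)·n^{3(1−α)} = (8³/6)·n^{1.5} → ∞; triangles are abundant w.h.p.

E[X] ≈ 199248.3087; in regime p = Θ(1/n^{1/2}) E[X] diverges (above the triangle threshold p ~ 1/n).


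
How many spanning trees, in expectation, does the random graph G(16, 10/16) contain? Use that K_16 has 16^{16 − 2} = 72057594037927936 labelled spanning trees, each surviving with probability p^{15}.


K_16 has 16^{16 − 2} = 72057594037927936 labelled spanning trees.
For each such spanning tree H, let X_H = 1 if all 15 edges of H are present in G. Then P[X_H = 1] = p^{15} = (5/8)^{15} = 30517578125/35184372088832.
Summing the indicators: E[X] = Σ_H E[X_H] = 72057594037927936 · p^{15} = 72057594037927936 · 30517578125/35184372088832 = 62500000000000.
Numerically: E[X] ≈ 6.25e+13.

E[X] = 72057594037927936 · (5/8)^{15} = 62500000000000 ≈ 6.25e+13.


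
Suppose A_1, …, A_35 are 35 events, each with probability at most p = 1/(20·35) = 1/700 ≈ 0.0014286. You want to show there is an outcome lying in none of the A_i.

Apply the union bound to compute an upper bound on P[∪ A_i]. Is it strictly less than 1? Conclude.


Union bound: P[∪_{i=1}^{35} A_i] ≤ Σ_i P[A_i] ≤ 35·p = 35·(1/700) = 1/20.
Numerically: 1/20 ≈ 0.0500000.
Is 1/20 < 1? YES.
Since P[∪ A_i] ≤ 1/20 < 1, the complement has P[∩ A_i^c] ≥ 1 − 1/20 = 19/20 > 0, so some outcome avoids every A_i.

35·p = 1/20 ≈ 0.0500000; existence CERTIFIED by the union bound.


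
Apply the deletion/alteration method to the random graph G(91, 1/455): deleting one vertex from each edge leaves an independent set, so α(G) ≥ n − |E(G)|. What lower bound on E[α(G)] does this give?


E[|E(G)|] = C(91, 2)·p = 4095 · (1/455) = 9.
E[α(G)] ≥ n − E[|E(G)|] = 91 − 9 = 82.
Numerically: ≈ 82.0000.
(This is only a lower bound; the true E[α(G)] may be larger.)

E[α(G)] ≥ 82 ≈ 82.0000.


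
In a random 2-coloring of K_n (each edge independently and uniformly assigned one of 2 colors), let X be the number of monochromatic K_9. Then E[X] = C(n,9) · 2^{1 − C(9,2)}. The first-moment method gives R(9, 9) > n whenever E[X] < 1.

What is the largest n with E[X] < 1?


We need C(n, 9) · 2^{1 − 36} < 1, i.e. C(n, 9) < 2^{36 − 1} = 34359738368.
Check values of n near the boundary:
  n = 61: C(61, 9) = 17341763505; 17341763505 < 34359738368? YES
  n = 62: C(62, 9) = 20286591270; 20286591270 < 34359738368? YES
  n = 63: C(63, 9) = 23667689815; 23667689815 < 34359738368? YES
  n = 64: C(64, 9) = 27540584512; 27540584512 < 34359738368? YES
  n = 65: C(65, 9) = 31966749880; 31966749880 < 34359738368? YES
  n = 66: C(66, 9) = 37014131440; 37014131440 < 34359738368? NO
The largest n with C(n, 9) < 34359738368 is n = 65 (where E[X] = 3995843735/4294967296 ≈ 0.9304). Hence R(9, 9) > 65, i.e. R(9, 9) ≥ 66.

Largest n = 65; hence R(9, 9) > 65.


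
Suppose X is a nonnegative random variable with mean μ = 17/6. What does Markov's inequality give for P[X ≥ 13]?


μ = E[X] = 17/6, a = 13.
Markov: P[X ≥ 13] ≤ μ/a = (17/6)/13 = 17/78.
Numerically: ≈ 0.21795.
(Since a = 13 > μ = 2.83333, the bound 17/78 is < 1 and informative.)

P[X ≥ 13] ≤ 17/78 ≈ 0.21795.


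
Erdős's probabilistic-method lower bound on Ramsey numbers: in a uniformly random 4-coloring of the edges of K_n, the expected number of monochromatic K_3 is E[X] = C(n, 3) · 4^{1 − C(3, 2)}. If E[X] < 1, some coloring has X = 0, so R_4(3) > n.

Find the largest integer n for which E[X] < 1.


We need C(n, 3) · 4^{1 − 3} < 1, i.e. C(n, 3) < 4^{3 − 1} = 16.
Check values of n near the boundary:
  n = 4: C(4, 3) = 4; 4 < 16? YES
  n = 5: C(5, 3) = 10; 10 < 16? YES
  n = 6: C(6, 3) = 20; 20 < 16? NO
The largest n with C(n, 3) < 16 is n = 5 (where E[X] = 5/8 ≈ 0.625). Hence R_4(3) > 5, i.e. R_4(3) ≥ 6.

Largest n = 5; hence R_4(3) > 5.


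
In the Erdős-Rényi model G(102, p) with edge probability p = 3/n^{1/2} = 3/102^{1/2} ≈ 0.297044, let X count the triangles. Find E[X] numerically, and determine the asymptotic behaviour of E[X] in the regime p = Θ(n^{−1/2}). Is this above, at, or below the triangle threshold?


Number of potential triangles: C(102, 3) = 171700.
Each occurs with probability p³ ≈ (0.297044)³ ≈ 2.62097879e-02.
By linearity: E[X] = C(102, 3)·p³ ≈ 171700 · 2.62097879e-02 ≈ 4500.220583.
Since α = 1/2 < 1, p = c/n^{1/2} ≫ 1/n is above the triangle threshold p ~ 1/n. Asymptotically E[X] ~ (c³/6)·n^{3(1−α)} = (3³/6)·n^{1.5} → ∞; triangles are abundant w.h.p.

E[X] ≈ 4500.220583; in regime p = Θ(1/n^{1/2}) E[X] diverges (above the triangle threshold p ~ 1/n).


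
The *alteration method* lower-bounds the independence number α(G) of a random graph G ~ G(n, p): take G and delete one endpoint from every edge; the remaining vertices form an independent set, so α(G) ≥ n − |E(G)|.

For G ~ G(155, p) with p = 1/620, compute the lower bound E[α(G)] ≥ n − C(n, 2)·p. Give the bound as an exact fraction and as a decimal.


E[|E(G)|] = C(155, 2)·p = 11935 · (1/620) = 77/4.
E[α(G)] ≥ n − E[|E(G)|] = 155 − 77/4 = 543/4.
Numerically: ≈ 135.750.
(This is only a lower bound; the true E[α(G)] may be larger.)

E[α(G)] ≥ 543/4 ≈ 135.750.


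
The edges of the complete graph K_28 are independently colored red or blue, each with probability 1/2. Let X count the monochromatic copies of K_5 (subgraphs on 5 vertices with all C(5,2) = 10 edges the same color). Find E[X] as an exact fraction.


Let X = Σ_S X_S over the C(28, 5) = 98280 subsets S of size 5, where X_S = 1 if the K_5 on S is monochromatic.
For a fixed S, the K_5 on S has C(5, 2) = 10 edges. P[all 10 edges red] = (1/2)^10, and likewise for blue, so P[monochromatic] = 2·(1/2)^10 = 2^{1 − 10} = 1/512.
By linearity: E[X] = C(28, 5) · 2^{1 − 10} = 98280 · 1/512 = 12285/64.
Numerically: E[X] ≈ 191.953.

E[X] = C(28,5)·2^(1−C(5,2)) = 12285/64 ≈ 191.953.


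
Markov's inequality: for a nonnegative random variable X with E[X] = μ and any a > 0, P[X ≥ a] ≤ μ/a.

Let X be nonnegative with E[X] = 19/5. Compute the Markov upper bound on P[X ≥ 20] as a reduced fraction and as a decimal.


μ = E[X] = 19/5, a = 20.
Markov: P[X ≥ 20] ≤ μ/a = (19/5)/20 = 19/100.
Numerically: ≈ 0.190000.
(Since a = 20 > μ = 3.800000, the bound 19/100 is < 1 and informative.)

P[X ≥ 20] ≤ 19/100 ≈ 0.190000.


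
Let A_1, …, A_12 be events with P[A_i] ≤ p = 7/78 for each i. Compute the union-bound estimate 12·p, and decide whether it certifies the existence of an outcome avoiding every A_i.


Union bound: P[∪_{i=1}^{12} A_i] ≤ Σ_i P[A_i] ≤ 12·p = 12·(7/78) = 14/13.
Numerically: 14/13 ≈ 1.076923.
Is 14/13 < 1? NO.
Since the bound 14/13 is ≥ 1, the union bound is uninformative here; it does NOT by itself certify existence.

12·p = 14/13 ≈ 1.076923; existence NOT certified by the union bound.


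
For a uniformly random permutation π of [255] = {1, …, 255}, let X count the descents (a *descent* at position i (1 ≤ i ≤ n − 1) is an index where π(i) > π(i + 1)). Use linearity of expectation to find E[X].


Write X = Σ X_I over i = 1, …, 254, with X_I the indicator of one descent.
There are 254 indicators.
For each fixed i, the pair (π(i), π(i+1)) is a uniformly random ordered pair of distinct values from {1, …, 255}; by symmetry P[π(i) > π(i+1)] = 1/2.
By linearity: E[X] = 254 · (1/2) = (255 − 1) · (1/2) = 127 ≈ 127.0000.

E[X] = 127 = 127.0000.


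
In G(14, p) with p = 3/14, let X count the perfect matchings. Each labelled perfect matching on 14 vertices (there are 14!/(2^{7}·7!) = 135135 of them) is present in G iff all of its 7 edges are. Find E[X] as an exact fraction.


K_14 has 14!/(2^{7}·7!) = 135135 labelled perfect matchings.
For each such perfect matching H, let X_H = 1 if all 7 edges of H are present in G. Then P[X_H = 1] = p^{7} = (3/14)^{7} = 2187/105413504.
Summing the indicators: E[X] = Σ_H E[X_H] = 135135 · p^{7} = 135135 · 2187/105413504 = 42220035/15059072.
Numerically: E[X] ≈ 2.8036.

E[X] = 135135 · (3/14)^{7} = 42220035/15059072 ≈ 2.8036.


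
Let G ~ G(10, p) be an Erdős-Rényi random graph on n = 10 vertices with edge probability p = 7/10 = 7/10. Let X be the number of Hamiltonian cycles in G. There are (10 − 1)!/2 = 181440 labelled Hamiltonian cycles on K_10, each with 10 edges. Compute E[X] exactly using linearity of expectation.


K_10 has (10 − 1)!/2 = 181440 labelled Hamiltonian cycles.
For each such Hamiltonian cycle H, let X_H = 1 if all 10 edges of H are present in G. Then P[X_H = 1] = p^{10} = (7/10)^{10} = 282475249/10000000000.
By linearity: E[X] = Σ_H E[X_H] = 181440 · p^{10} = 181440 · 282475249/10000000000 = 160163466183/31250000.
Numerically: E[X] ≈ 5125.23.

E[X] = 181440 · (7/10)^{10} = 160163466183/31250000 ≈ 5125.23.


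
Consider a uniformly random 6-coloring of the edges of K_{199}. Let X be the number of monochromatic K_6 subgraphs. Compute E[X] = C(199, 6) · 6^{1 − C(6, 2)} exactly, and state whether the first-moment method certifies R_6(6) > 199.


E[X] = C(199, 6) · 6^{1 − 15} = 79936367511 · 6^{−14} = 79936367511/78364164096.
As a reduced fraction: E[X] = 26645455837/26121388032 ≈ 1.020.
Is E[X] < 1? NO.
Since E[X] ≥ 1, the first-moment bound is inconclusive at n = 199; it does NOT by itself certify R_6(6) > 199.

E[X] = 26645455837/26121388032 ≈ 1.020; E[X] ≥ 1; first-moment method inconclusive here.


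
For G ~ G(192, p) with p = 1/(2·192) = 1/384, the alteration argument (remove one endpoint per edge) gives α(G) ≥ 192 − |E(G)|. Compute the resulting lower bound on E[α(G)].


E[|E(G)|] = C(192, 2)·p = 18336 · (1/384) = 191/4.
E[α(G)] ≥ n − E[|E(G)|] = 192 − 191/4 = 577/4.
Numerically: ≈ 144.25000.
(This is only a lower bound; the true E[α(G)] may be larger.)

E[α(G)] ≥ 577/4 ≈ 144.25000.


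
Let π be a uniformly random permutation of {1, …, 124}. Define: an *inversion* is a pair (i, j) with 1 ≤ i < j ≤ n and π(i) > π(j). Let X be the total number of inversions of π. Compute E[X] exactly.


Write X = Σ X_I over the C(124, 2) = 7626 pairs i < j, with X_I the indicator of one inversion.
There are 7626 indicators.
For each fixed pair i < j, the values π(i) and π(j) are two distinct elements of {1, …, 124} in uniformly random order; by symmetry P[π(i) > π(j)] = 1/2.
By linearity: E[X] = 7626 · (1/2) = C(124, 2) · (1/2) = 7626/2 = 3813 ≈ 3813.00000.

E[X] = 3813 = 3813.00000.


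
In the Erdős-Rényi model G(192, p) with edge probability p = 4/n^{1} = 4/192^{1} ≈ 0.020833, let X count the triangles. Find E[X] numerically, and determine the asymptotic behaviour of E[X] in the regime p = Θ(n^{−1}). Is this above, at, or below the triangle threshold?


Number of potential triangles: C(192, 3) = 1161280.
Each occurs with probability p³ ≈ (0.020833)³ ≈ 9.0422454e-06.
By linearity: E[X] = C(192, 3)·p³ ≈ 1161280 · 9.0422454e-06 ≈ 10.50058.
Here α = 1, so p = 4/n is exactly at the triangle threshold p ~ 1/n. Asymptotically E[X] → c³/6 = 4³/6 = 32/3 ≈ 10.66667, a bounded constant. In this regime the triangle count is asymptotically Poisson(c³/6).

E[X] ≈ 10.50058; in regime p = Θ(1/n^{1}) E[X] stays bounded (at the triangle threshold p ~ 1/n).


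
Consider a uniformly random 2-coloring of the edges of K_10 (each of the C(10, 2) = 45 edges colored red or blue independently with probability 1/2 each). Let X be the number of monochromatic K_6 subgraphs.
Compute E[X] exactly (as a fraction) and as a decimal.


Let X = Σ_S X_S over the C(10, 6) = 210 subsets S of size 6, where X_S = 1 if the K_6 on S is monochromatic.
For a fixed S, the K_6 on S has C(6, 2) = 15 edges. P[all 15 edges red] = (1/2)^15, and likewise for blue, so P[monochromatic] = 2·(1/2)^15 = 2^{1 − 15} = 1/16384.
By linearity: E[X] = C(10, 6) · 2^{1 − 15} = 210 · 1/16384 = 105/8192.
Numerically: E[X] ≈ 0.013.

E[X] = C(10,6)·2^(1−C(6,2)) = 105/8192 ≈ 0.013.


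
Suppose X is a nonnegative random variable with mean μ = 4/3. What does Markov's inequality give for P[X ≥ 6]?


μ = E[X] = 4/3, a = 6.
Markov: P[X ≥ 6] ≤ μ/a = (4/3)/6 = 2/9.
Numerically: ≈ 0.2222.
(Since a = 6 > μ = 1.3333, the bound 2/9 is < 1 and informative.)

P[X ≥ 6] ≤ 2/9 ≈ 0.2222.


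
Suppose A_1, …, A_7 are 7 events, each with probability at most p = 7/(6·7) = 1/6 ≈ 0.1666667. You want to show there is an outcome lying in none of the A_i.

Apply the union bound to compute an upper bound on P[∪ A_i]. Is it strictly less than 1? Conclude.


Union bound: P[∪_{i=1}^{7} A_i] ≤ Σ_i P[A_i] ≤ 7·p = 7·(1/6) = 7/6.
Numerically: 7/6 ≈ 1.1666667.
Is 7/6 < 1? NO.
Since the bound 7/6 is ≥ 1, the union bound is uninformative here; it does NOT by itself certify existence.

7·p = 7/6 ≈ 1.1666667; existence NOT certified by the union bound.


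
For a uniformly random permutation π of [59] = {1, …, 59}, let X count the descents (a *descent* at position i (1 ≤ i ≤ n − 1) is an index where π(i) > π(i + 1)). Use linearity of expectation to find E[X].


Write X = Σ X_I over i = 1, …, 58, with X_I the indicator of one descent.
There are 58 indicators.
For each fixed i, the pair (π(i), π(i+1)) is a uniformly random ordered pair of distinct values from {1, …, 59}; by symmetry P[π(i) > π(i+1)] = 1/2.
By linearity: E[X] = 58 · (1/2) = (59 − 1) · (1/2) = 29 ≈ 29.000.

E[X] = 29 = 29.000.


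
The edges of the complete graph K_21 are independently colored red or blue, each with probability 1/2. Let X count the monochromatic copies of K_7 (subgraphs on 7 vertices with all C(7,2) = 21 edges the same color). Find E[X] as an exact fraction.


Let X = Σ_S X_S over the C(21, 7) = 116280 subsets S of size 7, where X_S = 1 if the K_7 on S is monochromatic.
For a fixed S, the K_7 on S has C(7, 2) = 21 edges. P[all 21 edges red] = (1/2)^21, and likewise for blue, so P[monochromatic] = 2·(1/2)^21 = 2^{1 − 21} = 1/1048576.
Summing: E[X] = C(21, 7) · 2^{1 − 21} = 116280 · 1/1048576 = 14535/131072.
Numerically: E[X] ≈ 0.1109.

E[X] = C(21,7)·2^(1−C(7,2)) = 14535/131072 ≈ 0.1109.


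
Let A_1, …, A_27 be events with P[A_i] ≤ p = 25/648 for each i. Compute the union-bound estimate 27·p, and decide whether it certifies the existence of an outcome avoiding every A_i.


Union bound: P[∪_{i=1}^{27} A_i] ≤ Σ_i P[A_i] ≤ 27·p = 27·(25/648) = 25/24.
Numerically: 25/24 ≈ 1.042.
Is 25/24 < 1? NO.
Since the bound 25/24 is ≥ 1, the union bound is uninformative here; it does NOT by itself certify existence.

27·p = 25/24 ≈ 1.042; existence NOT certified by the union bound.


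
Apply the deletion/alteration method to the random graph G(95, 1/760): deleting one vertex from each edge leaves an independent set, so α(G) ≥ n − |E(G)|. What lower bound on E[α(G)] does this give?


E[|E(G)|] = C(95, 2)·p = 4465 · (1/760) = 47/8.
E[α(G)] ≥ n − E[|E(G)|] = 95 − 47/8 = 713/8.
Numerically: ≈ 89.125000.
(This is only a lower bound; the true E[α(G)] may be larger.)

E[α(G)] ≥ 713/8 ≈ 89.125000.


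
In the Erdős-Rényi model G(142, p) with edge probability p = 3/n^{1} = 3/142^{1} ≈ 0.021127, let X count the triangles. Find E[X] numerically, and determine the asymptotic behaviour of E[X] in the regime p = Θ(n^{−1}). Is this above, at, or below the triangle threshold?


Number of potential triangles: C(142, 3) = 467180.
Each occurs with probability p³ ≈ (0.021127)³ ≈ 9.4297186e-06.
By linearity: E[X] = C(142, 3)·p³ ≈ 467180 · 9.4297186e-06 ≈ 4.40538.
Here α = 1, so p = 3/n is exactly at the triangle threshold p ~ 1/n. Asymptotically E[X] → c³/6 = 3³/6 = 9/2 ≈ 4.50000, a bounded constant. In this regime the triangle count is asymptotically Poisson(c³/6).

E[X] ≈ 4.40538; in regime p = Θ(1/n^{1}) E[X] stays bounded (at the triangle threshold p ~ 1/n).


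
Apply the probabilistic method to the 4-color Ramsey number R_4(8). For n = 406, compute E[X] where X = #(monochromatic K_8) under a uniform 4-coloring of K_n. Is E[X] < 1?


E[X] = C(406, 8) · 4^{1 − 28} = 17082453897995850 · 4^{−27} = 17082453897995850/18014398509481984.
As a reduced fraction: E[X] = 8541226948997925/9007199254740992 ≈ 0.9483.
Is E[X] < 1? YES.
Since E[X] < 1, there exists a 4-coloring of K_{406} with no monochromatic K_8; hence R_4(8) > 406.

E[X] = 8541226948997925/9007199254740992 ≈ 0.9483; E[X] < 1, so R_4(8) > 406.


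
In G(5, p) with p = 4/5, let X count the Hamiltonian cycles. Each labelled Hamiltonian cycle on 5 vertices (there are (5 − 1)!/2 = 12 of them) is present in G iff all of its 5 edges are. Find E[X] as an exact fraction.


K_5 has (5 − 1)!/2 = 12 labelled Hamiltonian cycles.
For each such Hamiltonian cycle H, let X_H = 1 if all 5 edges of H are present in G. Then P[X_H = 1] = p^{5} = (4/5)^{5} = 1024/3125.
By linearity: E[X] = Σ_H E[X_H] = 12 · p^{5} = 12 · 1024/3125 = 12288/3125.
Numerically: E[X] ≈ 3.932.

E[X] = 12 · (4/5)^{5} = 12288/3125 ≈ 3.932.


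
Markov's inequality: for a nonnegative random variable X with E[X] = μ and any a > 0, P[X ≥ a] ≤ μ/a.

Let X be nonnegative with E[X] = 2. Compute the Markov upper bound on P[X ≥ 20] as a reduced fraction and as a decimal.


μ = E[X] = 2, a = 20.
Markov: P[X ≥ 20] ≤ μ/a = (2)/20 = 1/10.
Numerically: ≈ 0.100000.
(Since a = 20 > μ = 2.000000, the bound 1/10 is < 1 and informative.)

P[X ≥ 20] ≤ 1/10 ≈ 0.100000.


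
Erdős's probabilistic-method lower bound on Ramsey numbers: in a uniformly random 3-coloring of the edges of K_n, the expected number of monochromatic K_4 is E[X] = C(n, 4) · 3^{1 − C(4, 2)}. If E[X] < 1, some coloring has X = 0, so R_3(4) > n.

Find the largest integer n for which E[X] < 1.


We need C(n, 4) · 3^{1 − 6} < 1, i.e. C(n, 4) < 3^{6 − 1} = 243.
Check values of n near the boundary:
  n = 4: C(4, 4) = 1; 1 < 243? YES
  n = 5: C(5, 4) = 5; 5 < 243? YES
  n = 6: C(6, 4) = 15; 15 < 243? YES
  n = 7: C(7, 4) = 35; 35 < 243? YES
  n = 8: C(8, 4) = 70; 70 < 243? YES
  n = 9: C(9, 4) = 126; 126 < 243? YES
  n = 10: C(10, 4) = 210; 210 < 243? YES
  n = 11: C(11, 4) = 330; 330 < 243? NO
  n = 12: C(12, 4) = 495; 495 < 243? NO
  n = 13: C(13, 4) = 715; 715 < 243? NO
The largest n with C(n, 4) < 243 is n = 10 (where E[X] = 70/81 ≈ 0.8641975). Hence R_3(4) > 10, i.e. R_3(4) ≥ 11.

Largest n = 10; hence R_3(4) > 10.


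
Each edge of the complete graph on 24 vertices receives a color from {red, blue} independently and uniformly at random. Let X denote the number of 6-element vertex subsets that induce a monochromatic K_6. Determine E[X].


Let X = Σ_S X_S over the C(24, 6) = 134596 subsets S of size 6, where X_S = 1 if the K_6 on S is monochromatic.
For a fixed S, the K_6 on S has C(6, 2) = 15 edges. P[all 15 edges red] = (1/2)^15, and likewise for blue, so P[monochromatic] = 2·(1/2)^15 = 2^{1 − 15} = 1/16384.
By linearity of expectation: E[X] = C(24, 6) · 2^{1 − 15} = 134596 · 1/16384 = 33649/4096.
Numerically: E[X] ≈ 8.215088.

E[X] = C(24,6)·2^(1−C(6,2)) = 33649/4096 ≈ 8.215088.


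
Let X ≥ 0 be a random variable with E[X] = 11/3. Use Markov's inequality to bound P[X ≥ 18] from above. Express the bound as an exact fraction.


μ = E[X] = 11/3, a = 18.
Markov: P[X ≥ 18] ≤ μ/a = (11/3)/18 = 11/54.
Numerically: ≈ 0.203704.
(Since a = 18 > μ = 3.666667, the bound 11/54 is < 1 and informative.)

P[X ≥ 18] ≤ 11/54 ≈ 0.203704.


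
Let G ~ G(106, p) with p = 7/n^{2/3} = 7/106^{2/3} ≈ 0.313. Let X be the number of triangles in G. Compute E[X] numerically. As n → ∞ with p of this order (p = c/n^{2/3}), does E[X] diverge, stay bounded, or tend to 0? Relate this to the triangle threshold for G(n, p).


Number of potential triangles: C(106, 3) = 192920.
Each occurs with probability p³ ≈ (0.313)³ ≈ 3.05269e-02.
By linearity: E[X] = C(106, 3)·p³ ≈ 192920 · 3.05269e-02 ≈ 5889.245.
Since α = 2/3 < 1, p = c/n^{2/3} ≫ 1/n is above the triangle threshold p ~ 1/n. Asymptotically E[X] ~ (c³/6)·n^{3(1−α)} = (7³/6)·n^{1} → ∞; triangles are abundant w.h.p.

E[X] ≈ 5889.245; in regime p = Θ(1/n^{2/3}) E[X] diverges (above the triangle threshold p ~ 1/n).


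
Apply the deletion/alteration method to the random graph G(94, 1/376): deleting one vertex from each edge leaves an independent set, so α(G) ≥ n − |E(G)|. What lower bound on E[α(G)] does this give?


E[|E(G)|] = C(94, 2)·p = 4371 · (1/376) = 93/8.
E[α(G)] ≥ n − E[|E(G)|] = 94 − 93/8 = 659/8.
Numerically: ≈ 82.375000.
(This is only a lower bound; the true E[α(G)] may be larger.)

E[α(G)] ≥ 659/8 ≈ 82.375000.


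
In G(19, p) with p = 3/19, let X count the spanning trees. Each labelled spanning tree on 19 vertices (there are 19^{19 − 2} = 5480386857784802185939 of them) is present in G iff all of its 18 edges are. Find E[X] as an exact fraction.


K_19 has 19^{19 − 2} = 5480386857784802185939 labelled spanning trees.
For each such spanning tree H, let X_H = 1 if all 18 edges of H are present in G. Then P[X_H = 1] = p^{18} = (3/19)^{18} = 387420489/104127350297911241532841.
By linearity of expectation: E[X] = Σ_H E[X_H] = 5480386857784802185939 · p^{18} = 5480386857784802185939 · 387420489/104127350297911241532841 = 387420489/19.
Numerically: E[X] ≈ 2.039e+07.

E[X] = 5480386857784802185939 · (3/19)^{18} = 387420489/19 ≈ 2.039e+07.


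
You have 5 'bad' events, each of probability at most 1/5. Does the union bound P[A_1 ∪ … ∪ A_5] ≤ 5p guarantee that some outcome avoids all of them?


Union bound: P[∪_{i=1}^{5} A_i] ≤ Σ_i P[A_i] ≤ 5·p = 5·(1/5) = 1.
Numerically: 1 ≈ 1.000000.
Is 1 < 1? NO.
Since the bound 1 is ≥ 1, the union bound is uninformative here; it does NOT by itself certify existence.

5·p = 1 ≈ 1.000000; existence NOT certified by the union bound.


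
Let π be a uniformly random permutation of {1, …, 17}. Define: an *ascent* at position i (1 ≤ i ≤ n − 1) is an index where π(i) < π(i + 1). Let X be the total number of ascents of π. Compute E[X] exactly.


Write X = Σ X_I over i = 1, …, 16, with X_I the indicator of one ascent.
There are 16 indicators.
For each fixed i, the pair (π(i), π(i+1)) is a uniformly random ordered pair of distinct values from {1, …, 17}; by symmetry P[π(i) < π(i+1)] = 1/2.
By linearity: E[X] = 16 · (1/2) = (17 − 1) · (1/2) = 8 ≈ 8.0000.

E[X] = 8 = 8.0000.


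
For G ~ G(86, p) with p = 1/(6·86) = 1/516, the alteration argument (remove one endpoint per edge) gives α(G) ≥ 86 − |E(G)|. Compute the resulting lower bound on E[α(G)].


E[|E(G)|] = C(86, 2)·p = 3655 · (1/516) = 85/12.
E[α(G)] ≥ n − E[|E(G)|] = 86 − 85/12 = 947/12.
Numerically: ≈ 78.916667.
(This is only a lower bound; the true E[α(G)] may be larger.)

E[α(G)] ≥ 947/12 ≈ 78.916667.


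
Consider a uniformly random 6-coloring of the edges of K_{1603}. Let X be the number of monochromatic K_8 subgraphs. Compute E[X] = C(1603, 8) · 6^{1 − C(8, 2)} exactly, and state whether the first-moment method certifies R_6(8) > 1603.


E[X] = C(1603, 8) · 6^{1 − 28} = 1062551202482611197720 · 6^{−27} = 1062551202482611197720/1023490369077469249536.
As a reduced fraction: E[X] = 14757655590036266635/14215144014964850688 ≈ 1.038164.
Is E[X] < 1? NO.
Since E[X] ≥ 1, the first-moment bound is inconclusive at n = 1603; it does NOT by itself certify R_6(8) > 1603.

E[X] = 14757655590036266635/14215144014964850688 ≈ 1.038164; E[X] ≥ 1; first-moment method inconclusive here.


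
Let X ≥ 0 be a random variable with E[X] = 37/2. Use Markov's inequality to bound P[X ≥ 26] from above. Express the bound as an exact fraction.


μ = E[X] = 37/2, a = 26.
Markov: P[X ≥ 26] ≤ μ/a = (37/2)/26 = 37/52.
Numerically: ≈ 0.71154.
(Since a = 26 > μ = 18.50000, the bound 37/52 is < 1 and informative.)

P[X ≥ 26] ≤ 37/52 ≈ 0.71154.


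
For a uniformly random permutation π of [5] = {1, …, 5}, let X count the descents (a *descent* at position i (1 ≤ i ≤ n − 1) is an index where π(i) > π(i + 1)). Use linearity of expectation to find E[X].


Write X = Σ X_I over i = 1, …, 4, with X_I the indicator of one descent.
There are 4 indicators.
For each fixed i, the pair (π(i), π(i+1)) is a uniformly random ordered pair of distinct values from {1, …, 5}; by symmetry P[π(i) > π(i+1)] = 1/2.
By linearity: E[X] = 4 · (1/2) = (5 − 1) · (1/2) = 2 ≈ 2.00000.

E[X] = 2 = 2.00000.


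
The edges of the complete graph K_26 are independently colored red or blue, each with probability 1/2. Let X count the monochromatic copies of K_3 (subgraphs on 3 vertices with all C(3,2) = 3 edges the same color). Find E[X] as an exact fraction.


Let X = Σ_S X_S over the C(26, 3) = 2600 subsets S of size 3, where X_S = 1 if the K_3 on S is monochromatic.
For a fixed S, the K_3 on S has C(3, 2) = 3 edges. P[all 3 edges red] = (1/2)^3, and likewise for blue, so P[monochromatic] = 2·(1/2)^3 = 2^{1 − 3} = 1/4.
By linearity of expectation: E[X] = C(26, 3) · 2^{1 − 3} = 2600 · 1/4 = 650.
Numerically: E[X] ≈ 650.000.

E[X] = C(26,3)·2^(1−C(3,2)) = 650 ≈ 650.000.


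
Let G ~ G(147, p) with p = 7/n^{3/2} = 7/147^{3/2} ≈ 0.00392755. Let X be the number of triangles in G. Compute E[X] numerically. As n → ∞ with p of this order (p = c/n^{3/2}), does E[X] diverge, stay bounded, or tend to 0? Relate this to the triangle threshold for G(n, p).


Number of potential triangles: C(147, 3) = 518665.
Each occurs with probability p³ ≈ (0.00392755)³ ≈ 6.05851397e-08.
By linearity: E[X] = C(147, 3)·p³ ≈ 518665 · 6.05851397e-08 ≈ 0.031423.
Since α = 3/2 > 1, p = c/n^{3/2} = o(1/n) is below the triangle threshold p ~ 1/n. Asymptotically E[X] ~ (c³/6)·n^{3(1−α)} = (7³/6)·n^{-1.5} → 0, so by Markov's inequality G has no triangles w.h.p.

E[X] ≈ 0.031423; in regime p = Θ(1/n^{3/2}) E[X] tends to 0 (below the triangle threshold p ~ 1/n).


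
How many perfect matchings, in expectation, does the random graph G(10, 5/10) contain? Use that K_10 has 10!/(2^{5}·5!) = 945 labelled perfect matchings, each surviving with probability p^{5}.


K_10 has 10!/(2^{5}·5!) = 945 labelled perfect matchings.
For each such perfect matching H, let X_H = 1 if all 5 edges of H are present in G. Then P[X_H = 1] = p^{5} = (1/2)^{5} = 1/32.
Summing the indicators: E[X] = Σ_H E[X_H] = 945 · p^{5} = 945 · 1/32 = 945/32.
Numerically: E[X] ≈ 29.53.

E[X] = 945 · (1/2)^{5} = 945/32 ≈ 29.53.


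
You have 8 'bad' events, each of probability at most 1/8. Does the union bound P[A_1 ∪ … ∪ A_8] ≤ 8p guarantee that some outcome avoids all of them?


Union bound: P[∪_{i=1}^{8} A_i] ≤ Σ_i P[A_i] ≤ 8·p = 8·(1/8) = 1.
Numerically: 1 ≈ 1.0000000.
Is 1 < 1? NO.
Since the bound 1 is ≥ 1, the union bound is uninformative here; it does NOT by itself certify existence.

8·p = 1 ≈ 1.0000000; existence NOT certified by the union bound.


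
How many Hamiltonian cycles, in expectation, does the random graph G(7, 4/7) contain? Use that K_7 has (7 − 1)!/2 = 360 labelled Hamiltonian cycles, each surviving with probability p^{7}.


K_7 has (7 − 1)!/2 = 360 labelled Hamiltonian cycles.
For each such Hamiltonian cycle H, let X_H = 1 if all 7 edges of H are present in G. Then P[X_H = 1] = p^{7} = (4/7)^{7} = 16384/823543.
Summing the indicators: E[X] = Σ_H E[X_H] = 360 · p^{7} = 360 · 16384/823543 = 5898240/823543.
Numerically: E[X] ≈ 7.16203.

E[X] = 360 · (4/7)^{7} = 5898240/823543 ≈ 7.16203.


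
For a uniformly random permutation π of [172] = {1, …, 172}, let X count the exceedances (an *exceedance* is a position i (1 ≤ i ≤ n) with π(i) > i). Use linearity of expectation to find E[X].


Write X = Σ_{i=1}^{172} X_i, where X_i = 1_{π(i) > i}.
For each fixed i, π(i) is uniform over {1, …, 172} (marginal of a uniform permutation), so P[π(i) > i] = (n − i)/n. Summing: Σ_{i=1}^{172} (n − i)/n = (0 + 1 + … + 171)/172 = 172(172 − 1)/(2·172) = (172 − 1)/2.
Hence E[X] = Σ_{i=1}^{172} (172 − i)/172 = 171/2 ≈ 85.5000.

E[X] = 171/2 = 85.5000.


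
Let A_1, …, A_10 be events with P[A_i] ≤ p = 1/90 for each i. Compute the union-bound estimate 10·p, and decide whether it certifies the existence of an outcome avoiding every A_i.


Union bound: P[∪_{i=1}^{10} A_i] ≤ Σ_i P[A_i] ≤ 10·p = 10·(1/90) = 1/9.
Numerically: 1/9 ≈ 0.1111.
Is 1/9 < 1? YES.
Since P[∪ A_i] ≤ 1/9 < 1, the complement has P[∩ A_i^c] ≥ 1 − 1/9 = 8/9 > 0, so some outcome avoids every A_i.

10·p = 1/9 ≈ 0.1111; existence CERTIFIED by the union bound.


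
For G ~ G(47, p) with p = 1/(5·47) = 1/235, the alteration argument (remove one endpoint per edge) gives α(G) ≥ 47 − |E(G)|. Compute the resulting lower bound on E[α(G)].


E[|E(G)|] = C(47, 2)·p = 1081 · (1/235) = 23/5.
E[α(G)] ≥ n − E[|E(G)|] = 47 − 23/5 = 212/5.
Numerically: ≈ 42.400.
(This is only a lower bound; the true E[α(G)] may be larger.)

E[α(G)] ≥ 212/5 ≈ 42.400.


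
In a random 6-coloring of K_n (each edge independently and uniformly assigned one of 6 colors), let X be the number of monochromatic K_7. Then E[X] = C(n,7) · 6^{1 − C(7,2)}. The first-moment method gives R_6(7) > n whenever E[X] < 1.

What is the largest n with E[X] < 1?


We need C(n, 7) · 6^{1 − 21} < 1, i.e. C(n, 7) < 6^{21 − 1} = 3656158440062976.
Check values of n near the boundary:
  n = 562: C(562, 7) = 3384017972944752; 3384017972944752 < 3656158440062976? YES
  n = 563: C(563, 7) = 3426622515769596; 3426622515769596 < 3656158440062976? YES
  n = 564: C(564, 7) = 3469685994423792; 3469685994423792 < 3656158440062976? YES
  n = 565: C(565, 7) = 3513212521235560; 3513212521235560 < 3656158440062976? YES
  n = 566: C(566, 7) = 3557206237959440; 3557206237959440 < 3656158440062976? YES
  n = 567: C(567, 7) = 3601671315933933; 3601671315933933 < 3656158440062976? YES
  n = 568: C(568, 7) = 3646611956239704; 3646611956239704 < 3656158440062976? YES
  n = 569: C(569, 7) = 3692032389858348; 3692032389858348 < 3656158440062976? NO
The largest n with C(n, 7) < 3656158440062976 is n = 568 (where E[X] = 16882462760369/16926659444736 ≈ 0.997389). Hence R_6(7) > 568, i.e. R_6(7) ≥ 569.

Largest n = 568; hence R_6(7) > 568.


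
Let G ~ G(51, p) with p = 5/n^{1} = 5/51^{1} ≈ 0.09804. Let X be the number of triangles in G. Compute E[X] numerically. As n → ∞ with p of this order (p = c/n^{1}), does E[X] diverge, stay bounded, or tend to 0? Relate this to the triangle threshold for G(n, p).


Number of potential triangles: C(51, 3) = 20825.
Each occurs with probability p³ ≈ (0.09804)³ ≈ 9.423223e-04.
By linearity: E[X] = C(51, 3)·p³ ≈ 20825 · 9.423223e-04 ≈ 19.6239.
Here α = 1, so p = 5/n is exactly at the triangle threshold p ~ 1/n. Asymptotically E[X] → c³/6 = 5³/6 = 125/6 ≈ 20.8333, a bounded constant. In this regime the triangle count is asymptotically Poisson(c³/6).

E[X] ≈ 19.6239; in regime p = Θ(1/n^{1}) E[X] stays bounded (at the triangle threshold p ~ 1/n).


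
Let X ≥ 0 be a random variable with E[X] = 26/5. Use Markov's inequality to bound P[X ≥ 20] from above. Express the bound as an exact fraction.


μ = E[X] = 26/5, a = 20.
Markov: P[X ≥ 20] ≤ μ/a = (26/5)/20 = 13/50.
Numerically: ≈ 0.26000.
(Since a = 20 > μ = 5.20000, the bound 13/50 is < 1 and informative.)

P[X ≥ 20] ≤ 13/50 ≈ 0.26000.


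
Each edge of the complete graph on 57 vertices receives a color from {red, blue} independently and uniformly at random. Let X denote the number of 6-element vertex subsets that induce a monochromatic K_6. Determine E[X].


Let X = Σ_S X_S over the C(57, 6) = 36288252 subsets S of size 6, where X_S = 1 if the K_6 on S is monochromatic.
For a fixed S, the K_6 on S has C(6, 2) = 15 edges. P[all 15 edges red] = (1/2)^15, and likewise for blue, so P[monochromatic] = 2·(1/2)^15 = 2^{1 − 15} = 1/16384.
Summing: E[X] = C(57, 6) · 2^{1 − 15} = 36288252 · 1/16384 = 9072063/4096.
Numerically: E[X] ≈ 2214.859.

E[X] = C(57,6)·2^(1−C(6,2)) = 9072063/4096 ≈ 2214.859.


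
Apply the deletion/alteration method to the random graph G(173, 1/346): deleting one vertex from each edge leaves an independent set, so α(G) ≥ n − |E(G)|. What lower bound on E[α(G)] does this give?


E[|E(G)|] = C(173, 2)·p = 14878 · (1/346) = 43.
E[α(G)] ≥ n − E[|E(G)|] = 173 − 43 = 130.
Numerically: ≈ 130.0000.
(This is only a lower bound; the true E[α(G)] may be larger.)

E[α(G)] ≥ 130 ≈ 130.0000.


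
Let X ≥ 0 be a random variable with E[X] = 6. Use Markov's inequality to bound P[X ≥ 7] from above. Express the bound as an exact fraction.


μ = E[X] = 6, a = 7.
Markov: P[X ≥ 7] ≤ μ/a = (6)/7 = 6/7.
Numerically: ≈ 0.857.
(Since a = 7 > μ = 6.000, the bound 6/7 is < 1 and informative.)

P[X ≥ 7] ≤ 6/7 ≈ 0.857.


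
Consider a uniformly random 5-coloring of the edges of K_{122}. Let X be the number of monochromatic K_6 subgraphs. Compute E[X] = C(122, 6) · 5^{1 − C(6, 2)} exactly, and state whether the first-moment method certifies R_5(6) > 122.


E[X] = C(122, 6) · 5^{1 − 15} = 4042116078 · 5^{−14} = 4042116078/6103515625.
As a reduced fraction: E[X] = 4042116078/6103515625 ≈ 0.6623.
Is E[X] < 1? YES.
Since E[X] < 1, there exists a 5-coloring of K_{122} with no monochromatic K_6; hence R_5(6) > 122.

E[X] = 4042116078/6103515625 ≈ 0.6623; E[X] < 1, so R_5(6) > 122.


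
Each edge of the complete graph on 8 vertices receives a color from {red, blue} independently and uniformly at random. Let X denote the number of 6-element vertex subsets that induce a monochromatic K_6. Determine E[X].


Let X = Σ_S X_S over the C(8, 6) = 28 subsets S of size 6, where X_S = 1 if the K_6 on S is monochromatic.
For a fixed S, the K_6 on S has C(6, 2) = 15 edges. P[all 15 edges red] = (1/2)^15, and likewise for blue, so P[monochromatic] = 2·(1/2)^15 = 2^{1 − 15} = 1/16384.
By linearity: E[X] = C(8, 6) · 2^{1 − 15} = 28 · 1/16384 = 7/4096.
Numerically: E[X] ≈ 0.0017.

E[X] = C(8,6)·2^(1−C(6,2)) = 7/4096 ≈ 0.0017.
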